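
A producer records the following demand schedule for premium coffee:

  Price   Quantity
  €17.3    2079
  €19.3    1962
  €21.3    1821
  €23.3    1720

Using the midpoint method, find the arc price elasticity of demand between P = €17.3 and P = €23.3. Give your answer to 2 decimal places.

At P = 17.3, Q = 2079; at P = 23.3, Q = 1720.
ΔQ = -359, ΔP = 6.0. Midpoints: P̄ = 20.30, Q̄ = 1899.5.
ε = (ΔQ/ΔP)(P̄/Q̄) = (-359/6.0)(20.30/1899.5).

-0.64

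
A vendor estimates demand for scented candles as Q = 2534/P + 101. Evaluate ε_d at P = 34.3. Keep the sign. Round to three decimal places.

At P = 34.3, Q = 174.878.
dQ/dP = −2534/P² = -2.154.
ε = (dQ/dP)(P/Q) = (-2.154)(34.3/174.878).
|ε| < 1, so demand is inelastic at this price.

-0.422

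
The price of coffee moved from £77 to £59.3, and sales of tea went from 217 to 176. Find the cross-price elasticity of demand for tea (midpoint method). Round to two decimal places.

ΔQ_x = 176 − 217 = -41; ΔP_y = 59.3 − 77 = -17.7.
Midpoints: P̄_y = 68.15, Q̄_x = 196.5.
ε_xy = (ΔQ_x/ΔP_y)(P̄_y/Q̄_x) = (-41/-17.7)(68.15/196.5).
ε_xy > 0, so the goods are substitutes.

0.80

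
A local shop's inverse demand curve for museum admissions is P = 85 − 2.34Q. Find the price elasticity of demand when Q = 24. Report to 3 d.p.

-0.514

At Q = 24, P = 85 − 2.34(24) = 28.84.
dP/dQ = −2.34, so dQ/dP = 1/(−2.34) = -0.427.
ε = (dQ/dP)(P/Q) = (-0.427)(28.84/24).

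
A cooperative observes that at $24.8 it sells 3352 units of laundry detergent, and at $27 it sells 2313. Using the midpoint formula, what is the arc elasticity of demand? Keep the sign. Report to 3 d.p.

ΔQ = 2313 − 3352 = -1039; ΔP = 27 − 24.8 = 2.2.
Midpoints: P̄ = 25.90, Q̄ = 2832.5.
ε = (ΔQ/ΔP)(P̄/Q̄) = (-1039/2.2)(25.90/2832.5).

-4.318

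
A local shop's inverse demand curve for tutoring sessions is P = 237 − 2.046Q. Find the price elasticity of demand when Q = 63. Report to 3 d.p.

-0.839

At Q = 63, P = 237 − 2.046(63) = 108.10.
dP/dQ = −2.046, so dQ/dP = 1/(−2.046) = -0.489.
ε = (dQ/dP)(P/Q) = (-0.489)(108.10/63).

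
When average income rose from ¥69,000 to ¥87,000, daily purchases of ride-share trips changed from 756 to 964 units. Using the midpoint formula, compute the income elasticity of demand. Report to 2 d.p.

1.05

ΔQ = 208, ΔI = 18000. Midpoints: Ī = 78,000, Q̄ = 860.0.
ε_I = (ΔQ/ΔI)(Ī/Q̄) = (208/18000)(78000/860.0).
ε_I > 0, so the good is normal.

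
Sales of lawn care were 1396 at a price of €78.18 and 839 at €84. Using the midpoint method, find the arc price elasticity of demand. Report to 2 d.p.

ΔQ = 839 − 1396 = -557; ΔP = 84 − 78.18 = 5.82.
Midpoints: P̄ = 81.09, Q̄ = 1117.5.
ε = (ΔQ/ΔP)(P̄/Q̄) = (-557/5.82)(81.09/1117.5).

-6.94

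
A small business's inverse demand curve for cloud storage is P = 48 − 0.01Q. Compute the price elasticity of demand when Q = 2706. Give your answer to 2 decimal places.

-0.77

At Q = 2706, P = 48 − 0.01(2706) = 20.94.
dP/dQ = −0.01, so dQ/dP = 1/(−0.01) = -100.000.
ε = (dQ/dP)(P/Q) = (-100.000)(20.94/2706).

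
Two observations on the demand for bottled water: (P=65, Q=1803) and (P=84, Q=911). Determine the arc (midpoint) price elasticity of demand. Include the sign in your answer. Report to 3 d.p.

ΔQ = 911 − 1803 = -892; ΔP = 84 − 65 = 19.
Midpoints: P̄ = 74.50, Q̄ = 1357.0.
ε = (ΔQ/ΔP)(P̄/Q̄) = (-892/19)(74.50/1357.0).

-2.577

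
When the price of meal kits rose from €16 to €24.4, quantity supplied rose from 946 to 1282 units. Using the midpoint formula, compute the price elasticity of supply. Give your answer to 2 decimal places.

0.73

ΔQ = 1282 − 946 = 336; ΔP = 24.4 − 16 = 8.4.
Midpoints: P̄ = 20.20, Q̄ = 1114.0.
ε_s = (ΔQ/ΔP)(P̄/Q̄) = (336/8.4)(20.20/1114.0).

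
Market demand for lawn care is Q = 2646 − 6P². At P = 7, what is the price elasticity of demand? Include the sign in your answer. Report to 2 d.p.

-0.25

At P = 7, Q = 2352.
dQ/dP = −12P = -84.
ε = (dQ/dP)(P/Q) = (-84)(7/2352).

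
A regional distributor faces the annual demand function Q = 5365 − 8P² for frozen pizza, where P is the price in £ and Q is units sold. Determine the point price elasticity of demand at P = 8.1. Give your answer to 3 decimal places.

-0.217

At P = 8.1, Q = 4840.120.
dQ/dP = −16P = -129.600.
ε = (dQ/dP)(P/Q) = (-129.600)(8.1/4840.120).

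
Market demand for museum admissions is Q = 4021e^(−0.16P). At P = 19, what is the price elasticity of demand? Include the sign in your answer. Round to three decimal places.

-3.040

At P = 19, Q = 192.344.
dQ/dP = −0.16·4021e^(−0.16P) = −0.16Q = -30.775.
ε = (dQ/dP)(P/Q) = (-30.775)(19/192.344).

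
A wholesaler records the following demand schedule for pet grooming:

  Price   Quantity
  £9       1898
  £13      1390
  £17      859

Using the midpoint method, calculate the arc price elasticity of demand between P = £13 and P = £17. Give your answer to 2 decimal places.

-1.77

At P = 13, Q = 1390; at P = 17, Q = 859.
ΔQ = -531, ΔP = 4. Midpoints: P̄ = 15.00, Q̄ = 1124.5.
ε = (ΔQ/ΔP)(P̄/Q̄) = (-531/4)(15.00/1124.5).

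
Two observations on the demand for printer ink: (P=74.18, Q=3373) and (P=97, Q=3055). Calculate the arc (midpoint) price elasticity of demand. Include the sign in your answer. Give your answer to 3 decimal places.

ΔQ = 3055 − 3373 = -318; ΔP = 97 − 74.18 = 22.82.
Midpoints: P̄ = 85.59, Q̄ = 3214.0.
ε = (ΔQ/ΔP)(P̄/Q̄) = (-318/22.82)(85.59/3214.0).

-0.371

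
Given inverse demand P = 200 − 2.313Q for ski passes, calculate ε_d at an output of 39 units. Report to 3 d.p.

-1.217

At Q = 39, P = 200 − 2.313(39) = 109.79.
dP/dQ = −2.313, so dQ/dP = 1/(−2.313) = -0.432.
ε = (dQ/dP)(P/Q) = (-0.432)(109.79/39).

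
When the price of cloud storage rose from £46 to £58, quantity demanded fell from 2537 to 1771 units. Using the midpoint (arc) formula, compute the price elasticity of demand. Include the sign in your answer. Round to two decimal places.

-1.54

ΔQ = 1771 − 2537 = -766; ΔP = 58 − 46 = 12.
Midpoints: P̄ = 52.00, Q̄ = 2154.0.
ε = (ΔQ/ΔP)(P̄/Q̄) = (-766/12)(52.00/2154.0).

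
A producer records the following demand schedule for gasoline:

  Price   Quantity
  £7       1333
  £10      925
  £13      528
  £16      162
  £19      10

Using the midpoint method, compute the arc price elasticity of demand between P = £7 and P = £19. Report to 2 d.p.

-2.13

At P = 7, Q = 1333; at P = 19, Q = 10.
ΔQ = -1323, ΔP = 12. Midpoints: P̄ = 13.00, Q̄ = 671.5.
ε = (ΔQ/ΔP)(P̄/Q̄) = (-1323/12)(13.00/671.5).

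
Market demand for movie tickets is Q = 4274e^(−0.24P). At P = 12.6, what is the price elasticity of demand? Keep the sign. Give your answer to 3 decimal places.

At P = 12.6, Q = 207.744.
dQ/dP = −0.24·4274e^(−0.24P) = −0.24Q = -49.859.
ε = (dQ/dP)(P/Q) = (-49.859)(12.6/207.744).

-3.024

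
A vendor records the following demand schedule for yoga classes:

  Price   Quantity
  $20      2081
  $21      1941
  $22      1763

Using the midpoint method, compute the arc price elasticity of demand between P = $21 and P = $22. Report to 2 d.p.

At P = 21, Q = 1941; at P = 22, Q = 1763.
ΔQ = -178, ΔP = 1. Midpoints: P̄ = 21.50, Q̄ = 1852.0.
ε = (ΔQ/ΔP)(P̄/Q̄) = (-178/1)(21.50/1852.0).

-2.07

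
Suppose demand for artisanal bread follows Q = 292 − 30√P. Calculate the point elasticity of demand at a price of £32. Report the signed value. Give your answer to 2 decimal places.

At P = 32, Q = 122.294.
dQ/dP = −30/(2√P) = -2.652.
ε = (dQ/dP)(P/Q) = (-2.652)(32/122.294).

-0.69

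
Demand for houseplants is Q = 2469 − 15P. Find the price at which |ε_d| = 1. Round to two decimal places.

For linear demand Q = a − bP, ε = −bP/(a − bP). |ε| = 1 when bP = a − bP, i.e. P = a/(2b).
P = 2469/(2·15) = 2469/30 = 82.3000.

82.30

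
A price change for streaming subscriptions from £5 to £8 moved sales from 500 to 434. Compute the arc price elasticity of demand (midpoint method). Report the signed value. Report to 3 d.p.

-0.306

ΔQ = 434 − 500 = -66; ΔP = 8 − 5 = 3.
Midpoints: P̄ = 6.50, Q̄ = 467.0.
ε = (ΔQ/ΔP)(P̄/Q̄) = (-66/3)(6.50/467.0).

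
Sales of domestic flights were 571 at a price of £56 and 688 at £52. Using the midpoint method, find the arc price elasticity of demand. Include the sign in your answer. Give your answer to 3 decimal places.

-2.509

ΔQ = 688 − 571 = 117; ΔP = 52 − 56 = -4.
Midpoints: P̄ = 54.00, Q̄ = 629.5.
ε = (ΔQ/ΔP)(P̄/Q̄) = (117/-4)(54.00/629.5).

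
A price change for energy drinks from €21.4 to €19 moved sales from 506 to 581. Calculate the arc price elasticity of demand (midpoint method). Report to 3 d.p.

ΔQ = 581 − 506 = 75; ΔP = 19 − 21.4 = -2.4.
Midpoints: P̄ = 20.20, Q̄ = 543.5.
ε = (ΔQ/ΔP)(P̄/Q̄) = (75/-2.4)(20.20/543.5).

-1.161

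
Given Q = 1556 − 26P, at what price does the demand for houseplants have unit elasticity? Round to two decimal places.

29.92

For linear demand Q = a − bP, ε = −bP/(a − bP). |ε| = 1 when bP = a − bP, i.e. P = a/(2b).
P = 1556/(2·26) = 1556/52 = 29.9231.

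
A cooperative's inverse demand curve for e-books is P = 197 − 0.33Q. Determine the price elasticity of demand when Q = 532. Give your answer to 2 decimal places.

-0.12

At Q = 532, P = 197 − 0.33(532) = 21.44.
dP/dQ = −0.33, so dQ/dP = 1/(−0.33) = -3.030.
ε = (dQ/dP)(P/Q) = (-3.030)(21.44/532).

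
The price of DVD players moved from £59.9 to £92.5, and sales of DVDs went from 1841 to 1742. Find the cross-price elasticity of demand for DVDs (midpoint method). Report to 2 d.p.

ΔQ_x = 1742 − 1841 = -99; ΔP_y = 92.5 − 59.9 = 32.6.
Midpoints: P̄_y = 76.20, Q̄_x = 1791.5.
ε_xy = (ΔQ_x/ΔP_y)(P̄_y/Q̄_x) = (-99/32.6)(76.20/1791.5).

-0.13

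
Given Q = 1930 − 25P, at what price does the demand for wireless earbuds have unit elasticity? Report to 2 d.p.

38.60

For linear demand Q = a − bP, ε = −bP/(a − bP). |ε| = 1 when bP = a − bP, i.e. P = a/(2b).
P = 1930/(2·25) = 1930/50 = 38.6000.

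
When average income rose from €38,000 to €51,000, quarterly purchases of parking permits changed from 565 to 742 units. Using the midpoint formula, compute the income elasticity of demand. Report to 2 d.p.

0.93

ΔQ = 177, ΔI = 13000. Midpoints: Ī = 44,500, Q̄ = 653.5.
ε_I = (ΔQ/ΔI)(Ī/Q̄) = (177/13000)(44500/653.5).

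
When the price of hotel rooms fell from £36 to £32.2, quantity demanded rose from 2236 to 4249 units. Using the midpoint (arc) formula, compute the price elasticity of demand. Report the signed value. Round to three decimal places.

ΔQ = 4249 − 2236 = 2013; ΔP = 32.2 − 36 = -3.8.
Midpoints: P̄ = 34.10, Q̄ = 3242.5.
ε = (ΔQ/ΔP)(P̄/Q̄) = (2013/-3.8)(34.10/3242.5).

-5.571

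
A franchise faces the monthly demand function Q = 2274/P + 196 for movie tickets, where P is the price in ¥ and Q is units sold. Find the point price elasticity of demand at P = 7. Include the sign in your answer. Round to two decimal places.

At P = 7, Q = 520.857.
dQ/dP = −2274/P² = -46.408.
ε = (dQ/dP)(P/Q) = (-46.408)(7/520.857).
|ε| < 1, so demand is inelastic at this price.

-0.62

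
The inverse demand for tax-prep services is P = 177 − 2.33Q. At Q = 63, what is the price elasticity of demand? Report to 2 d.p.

-0.21

At Q = 63, P = 177 − 2.33(63) = 30.21.
dP/dQ = −2.33, so dQ/dP = 1/(−2.33) = -0.429.
ε = (dQ/dP)(P/Q) = (-0.429)(30.21/63).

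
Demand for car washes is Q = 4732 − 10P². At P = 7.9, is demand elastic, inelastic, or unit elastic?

inelastic

Q = 4107.900, dQ/dP = -158.
ε = (dQ/dP)(P/Q) ≈ -0.304.
|ε| = 0.30 < 1.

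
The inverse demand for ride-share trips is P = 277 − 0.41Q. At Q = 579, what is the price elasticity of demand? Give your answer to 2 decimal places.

-0.17

At Q = 579, P = 277 − 0.41(579) = 39.61.
dP/dQ = −0.41, so dQ/dP = 1/(−0.41) = -2.439.
ε = (dQ/dP)(P/Q) = (-2.439)(39.61/579).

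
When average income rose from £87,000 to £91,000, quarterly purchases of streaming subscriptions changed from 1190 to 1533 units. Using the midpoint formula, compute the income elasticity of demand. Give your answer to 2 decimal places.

5.61

ΔQ = 343, ΔI = 4000. Midpoints: Ī = 89,000, Q̄ = 1361.5.
ε_I = (ΔQ/ΔI)(Ī/Q̄) = (343/4000)(89000/1361.5).
ε_I > 0, so the good is normal.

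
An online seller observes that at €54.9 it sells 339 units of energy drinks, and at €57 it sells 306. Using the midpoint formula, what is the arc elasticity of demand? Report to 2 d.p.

ΔQ = 306 − 339 = -33; ΔP = 57 − 54.9 = 2.1.
Midpoints: P̄ = 55.95, Q̄ = 322.5.
ε = (ΔQ/ΔP)(P̄/Q̄) = (-33/2.1)(55.95/322.5).

-2.73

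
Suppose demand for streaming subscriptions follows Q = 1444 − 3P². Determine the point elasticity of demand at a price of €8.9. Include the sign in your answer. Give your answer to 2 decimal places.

-0.39

At P = 8.9, Q = 1206.370.
dQ/dP = −6P = -53.400.
ε = (dQ/dP)(P/Q) = (-53.400)(8.9/1206.370).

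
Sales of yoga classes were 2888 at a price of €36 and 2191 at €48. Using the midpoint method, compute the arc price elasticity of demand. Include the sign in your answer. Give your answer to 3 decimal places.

-0.961

ΔQ = 2191 − 2888 = -697; ΔP = 48 − 36 = 12.
Midpoints: P̄ = 42.00, Q̄ = 2539.5.
ε = (ΔQ/ΔP)(P̄/Q̄) = (-697/12)(42.00/2539.5).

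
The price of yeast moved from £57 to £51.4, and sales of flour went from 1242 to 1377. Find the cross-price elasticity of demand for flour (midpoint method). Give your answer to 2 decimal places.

ΔQ_x = 1377 − 1242 = 135; ΔP_y = 51.4 − 57 = -5.6.
Midpoints: P̄_y = 54.20, Q̄_x = 1309.5.
ε_xy = (ΔQ_x/ΔP_y)(P̄_y/Q̄_x) = (135/-5.6)(54.20/1309.5).

-1.00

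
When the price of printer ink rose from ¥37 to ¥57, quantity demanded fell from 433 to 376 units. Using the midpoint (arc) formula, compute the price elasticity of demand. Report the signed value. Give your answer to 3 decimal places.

ΔQ = 376 − 433 = -57; ΔP = 57 − 37 = 20.
Midpoints: P̄ = 47.00, Q̄ = 404.5.
ε = (ΔQ/ΔP)(P̄/Q̄) = (-57/20)(47.00/404.5).

-0.331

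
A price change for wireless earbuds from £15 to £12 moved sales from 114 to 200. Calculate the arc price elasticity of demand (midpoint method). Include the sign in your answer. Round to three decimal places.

ΔQ = 200 − 114 = 86; ΔP = 12 − 15 = -3.
Midpoints: P̄ = 13.50, Q̄ = 157.0.
ε = (ΔQ/ΔP)(P̄/Q̄) = (86/-3)(13.50/157.0).

-2.465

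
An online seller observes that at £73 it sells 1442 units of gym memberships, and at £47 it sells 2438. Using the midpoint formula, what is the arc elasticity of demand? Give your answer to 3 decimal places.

ΔQ = 2438 − 1442 = 996; ΔP = 47 − 73 = -26.
Midpoints: P̄ = 60.00, Q̄ = 1940.0.
ε = (ΔQ/ΔP)(P̄/Q̄) = (996/-26)(60.00/1940.0).

-1.185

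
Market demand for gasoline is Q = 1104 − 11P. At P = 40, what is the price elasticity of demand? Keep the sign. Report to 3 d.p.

At P = 40, Q = 664.
dQ/dP = −11.
ε = (dQ/dP)(P/Q) = (-11)(40/664).

-0.663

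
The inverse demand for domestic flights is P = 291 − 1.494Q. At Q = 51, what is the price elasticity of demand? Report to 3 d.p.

-2.819

At Q = 51, P = 291 − 1.494(51) = 214.81.
dP/dQ = −1.494, so dQ/dP = 1/(−1.494) = -0.669.
ε = (dQ/dP)(P/Q) = (-0.669)(214.81/51).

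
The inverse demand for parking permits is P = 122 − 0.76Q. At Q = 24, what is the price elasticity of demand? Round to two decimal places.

At Q = 24, P = 122 − 0.76(24) = 103.76.
dP/dQ = −0.76, so dQ/dP = 1/(−0.76) = -1.316.
ε = (dQ/dP)(P/Q) = (-1.316)(103.76/24).

-5.69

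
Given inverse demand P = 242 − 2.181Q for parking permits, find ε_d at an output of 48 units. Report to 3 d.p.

-1.312

At Q = 48, P = 242 − 2.181(48) = 137.31.
dP/dQ = −2.181, so dQ/dP = 1/(−2.181) = -0.459.
ε = (dQ/dP)(P/Q) = (-0.459)(137.31/48).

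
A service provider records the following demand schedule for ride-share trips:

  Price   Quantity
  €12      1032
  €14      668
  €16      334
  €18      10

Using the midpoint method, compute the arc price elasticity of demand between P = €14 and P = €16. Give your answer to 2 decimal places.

At P = 14, Q = 668; at P = 16, Q = 334.
ΔQ = -334, ΔP = 2. Midpoints: P̄ = 15.00, Q̄ = 501.0.
ε = (ΔQ/ΔP)(P̄/Q̄) = (-334/2)(15.00/501.0).

-5.00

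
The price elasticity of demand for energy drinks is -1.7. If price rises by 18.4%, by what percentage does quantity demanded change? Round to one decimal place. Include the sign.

-31.3%

%ΔQ ≈ ε × %ΔP = (-1.7)(18.4%) = -31.28%.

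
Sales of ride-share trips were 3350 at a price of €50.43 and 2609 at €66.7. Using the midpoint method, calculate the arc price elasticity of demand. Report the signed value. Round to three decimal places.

-0.895

ΔQ = 2609 − 3350 = -741; ΔP = 66.7 − 50.43 = 16.27.
Midpoints: P̄ = 58.56, Q̄ = 2979.5.
ε = (ΔQ/ΔP)(P̄/Q̄) = (-741/16.27)(58.56/2979.5).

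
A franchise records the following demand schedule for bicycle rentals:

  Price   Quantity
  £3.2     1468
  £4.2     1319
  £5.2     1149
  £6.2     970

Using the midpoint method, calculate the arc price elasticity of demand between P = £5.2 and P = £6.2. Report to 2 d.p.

-0.96

At P = 5.2, Q = 1149; at P = 6.2, Q = 970.
ΔQ = -179, ΔP = 1.0. Midpoints: P̄ = 5.70, Q̄ = 1059.5.
ε = (ΔQ/ΔP)(P̄/Q̄) = (-179/1.0)(5.70/1059.5).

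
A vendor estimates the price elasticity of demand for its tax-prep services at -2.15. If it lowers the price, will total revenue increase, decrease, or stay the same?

increase

|ε| = 2.15 > 1, so demand is elastic. A price cut therefore raises total revenue.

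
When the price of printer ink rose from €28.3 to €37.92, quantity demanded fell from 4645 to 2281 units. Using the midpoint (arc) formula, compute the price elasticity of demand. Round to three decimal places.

-2.350

ΔQ = 2281 − 4645 = -2364; ΔP = 37.92 − 28.3 = 9.62.
Midpoints: P̄ = 33.11, Q̄ = 3463.0.
ε = (ΔQ/ΔP)(P̄/Q̄) = (-2364/9.62)(33.11/3463.0).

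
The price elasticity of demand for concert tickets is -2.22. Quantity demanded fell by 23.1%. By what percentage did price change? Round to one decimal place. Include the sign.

%ΔP ≈ %ΔQ / ε = (-23.1%)/(-2.22) = 10.41%.

10.4%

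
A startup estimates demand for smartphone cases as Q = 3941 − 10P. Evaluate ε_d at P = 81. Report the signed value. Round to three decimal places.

-0.259

At P = 81, Q = 3131.
dQ/dP = −10.
ε = (dQ/dP)(P/Q) = (-10)(81/3131).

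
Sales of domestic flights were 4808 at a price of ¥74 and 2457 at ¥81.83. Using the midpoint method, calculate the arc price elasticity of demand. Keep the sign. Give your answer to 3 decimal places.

-6.440

ΔQ = 2457 − 4808 = -2351; ΔP = 81.83 − 74 = 7.83.
Midpoints: P̄ = 77.91, Q̄ = 3632.5.
ε = (ΔQ/ΔP)(P̄/Q̄) = (-2351/7.83)(77.91/3632.5).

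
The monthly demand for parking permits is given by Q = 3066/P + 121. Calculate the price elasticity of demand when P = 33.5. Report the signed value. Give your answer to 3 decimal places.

-0.431

At P = 33.5, Q = 212.522.
dQ/dP = −3066/P² = -2.732.
ε = (dQ/dP)(P/Q) = (-2.732)(33.5/212.522).
|ε| < 1, so demand is inelastic at this price.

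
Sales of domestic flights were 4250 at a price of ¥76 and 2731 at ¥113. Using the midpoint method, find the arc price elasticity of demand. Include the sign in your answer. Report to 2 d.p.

-1.11

ΔQ = 2731 − 4250 = -1519; ΔP = 113 − 76 = 37.
Midpoints: P̄ = 94.50, Q̄ = 3490.5.
ε = (ΔQ/ΔP)(P̄/Q̄) = (-1519/37)(94.50/3490.5).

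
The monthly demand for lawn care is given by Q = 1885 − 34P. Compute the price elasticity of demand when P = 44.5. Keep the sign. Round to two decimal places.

At P = 44.5, Q = 372.
dQ/dP = −34.
ε = (dQ/dP)(P/Q) = (-34)(44.5/372).

-4.07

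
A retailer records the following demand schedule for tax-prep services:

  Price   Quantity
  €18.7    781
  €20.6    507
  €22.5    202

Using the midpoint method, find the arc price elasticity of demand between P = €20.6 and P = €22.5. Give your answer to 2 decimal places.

-9.76

At P = 20.6, Q = 507; at P = 22.5, Q = 202.
ΔQ = -305, ΔP = 1.9. Midpoints: P̄ = 21.55, Q̄ = 354.5.
ε = (ΔQ/ΔP)(P̄/Q̄) = (-305/1.9)(21.55/354.5).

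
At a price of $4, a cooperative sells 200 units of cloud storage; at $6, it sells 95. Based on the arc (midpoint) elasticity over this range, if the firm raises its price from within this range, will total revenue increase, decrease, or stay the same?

Arc ε = (-105/2)(5.00/147.5) ≈ -1.780.
|ε| = 1.78 > 1, so demand is elastic. A price rise therefore reduces total revenue.

decrease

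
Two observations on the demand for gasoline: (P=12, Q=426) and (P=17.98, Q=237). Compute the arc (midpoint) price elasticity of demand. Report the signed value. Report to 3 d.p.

-1.429

ΔQ = 237 − 426 = -189; ΔP = 17.98 − 12 = 5.98.
Midpoints: P̄ = 14.99, Q̄ = 331.5.
ε = (ΔQ/ΔP)(P̄/Q̄) = (-189/5.98)(14.99/331.5).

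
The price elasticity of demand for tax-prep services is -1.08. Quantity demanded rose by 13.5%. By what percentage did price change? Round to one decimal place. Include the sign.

%ΔP ≈ %ΔQ / ε = (13.5%)/(-1.08) = -12.50%.

-12.5%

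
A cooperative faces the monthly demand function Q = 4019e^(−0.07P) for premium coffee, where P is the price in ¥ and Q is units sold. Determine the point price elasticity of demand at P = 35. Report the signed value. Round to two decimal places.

At P = 35, Q = 346.814.
dQ/dP = −0.07·4019e^(−0.07P) = −0.07Q = -24.277.
ε = (dQ/dP)(P/Q) = (-24.277)(35/346.814).
|ε| > 1, so demand is elastic at this price.

-2.45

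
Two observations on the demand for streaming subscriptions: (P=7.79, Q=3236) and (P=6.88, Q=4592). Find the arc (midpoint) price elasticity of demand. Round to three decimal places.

ΔQ = 4592 − 3236 = 1356; ΔP = 6.88 − 7.79 = -0.91.
Midpoints: P̄ = 7.33, Q̄ = 3914.0.
ε = (ΔQ/ΔP)(P̄/Q̄) = (1356/-0.91)(7.33/3914.0).

-2.793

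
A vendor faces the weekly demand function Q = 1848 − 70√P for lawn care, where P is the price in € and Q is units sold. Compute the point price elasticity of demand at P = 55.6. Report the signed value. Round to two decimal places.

-0.20

At P = 55.6, Q = 1326.042.
dQ/dP = −70/(2√P) = -4.694.
ε = (dQ/dP)(P/Q) = (-4.694)(55.6/1326.042).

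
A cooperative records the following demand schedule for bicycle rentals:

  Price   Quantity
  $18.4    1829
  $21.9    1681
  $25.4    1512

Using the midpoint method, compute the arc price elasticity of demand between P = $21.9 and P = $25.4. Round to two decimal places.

-0.72

At P = 21.9, Q = 1681; at P = 25.4, Q = 1512.
ΔQ = -169, ΔP = 3.5. Midpoints: P̄ = 23.65, Q̄ = 1596.5.
ε = (ΔQ/ΔP)(P̄/Q̄) = (-169/3.5)(23.65/1596.5).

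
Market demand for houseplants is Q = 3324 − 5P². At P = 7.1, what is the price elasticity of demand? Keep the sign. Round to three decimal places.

-0.164

At P = 7.1, Q = 3071.950.
dQ/dP = −10P = -71.
ε = (dQ/dP)(P/Q) = (-71)(7.1/3071.950).
|ε| < 1, so demand is inelastic at this price.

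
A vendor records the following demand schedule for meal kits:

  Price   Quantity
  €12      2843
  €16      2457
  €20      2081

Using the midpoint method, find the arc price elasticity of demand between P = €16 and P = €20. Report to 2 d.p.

At P = 16, Q = 2457; at P = 20, Q = 2081.
ΔQ = -376, ΔP = 4. Midpoints: P̄ = 18.00, Q̄ = 2269.0.
ε = (ΔQ/ΔP)(P̄/Q̄) = (-376/4)(18.00/2269.0).

-0.75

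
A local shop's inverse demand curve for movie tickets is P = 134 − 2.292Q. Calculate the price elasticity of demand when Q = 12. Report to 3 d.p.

At Q = 12, P = 134 − 2.292(12) = 106.50.
dP/dQ = −2.292, so dQ/dP = 1/(−2.292) = -0.436.
ε = (dQ/dP)(P/Q) = (-0.436)(106.50/12).

-3.872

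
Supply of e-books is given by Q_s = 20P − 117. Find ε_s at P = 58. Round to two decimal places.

At P = 58, Q_s = 1043.
dQ_s/dP = 20.
ε_s = (dQ_s/dP)(P/Q_s) = (20)(58/1043).

1.11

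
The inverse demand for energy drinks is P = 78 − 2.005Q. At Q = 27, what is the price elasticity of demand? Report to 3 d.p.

At Q = 27, P = 78 − 2.005(27) = 23.87.
dP/dQ = −2.005, so dQ/dP = 1/(−2.005) = -0.499.
ε = (dQ/dP)(P/Q) = (-0.499)(23.87/27).

-0.441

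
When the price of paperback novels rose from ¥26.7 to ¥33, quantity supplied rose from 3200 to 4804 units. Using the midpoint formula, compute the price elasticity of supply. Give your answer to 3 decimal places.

ΔQ = 4804 − 3200 = 1604; ΔP = 33 − 26.7 = 6.3.
Midpoints: P̄ = 29.85, Q̄ = 4002.0.
ε_s = (ΔQ/ΔP)(P̄/Q̄) = (1604/6.3)(29.85/4002.0).

1.899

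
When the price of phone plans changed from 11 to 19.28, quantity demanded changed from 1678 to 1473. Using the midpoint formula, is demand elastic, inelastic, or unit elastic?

Arc ε ≈ -0.238.
|ε| = 0.24 < 1.

inelastic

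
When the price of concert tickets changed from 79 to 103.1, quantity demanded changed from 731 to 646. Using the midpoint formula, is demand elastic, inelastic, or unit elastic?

Arc ε ≈ -0.466.
|ε| = 0.47 < 1.

inelastic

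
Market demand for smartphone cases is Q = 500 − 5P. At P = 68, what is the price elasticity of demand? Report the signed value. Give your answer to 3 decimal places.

At P = 68, Q = 160.
dQ/dP = −5.
ε = (dQ/dP)(P/Q) = (-5)(68/160).

-2.125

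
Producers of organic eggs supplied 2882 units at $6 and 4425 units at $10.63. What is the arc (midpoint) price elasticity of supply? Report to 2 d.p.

ΔQ = 4425 − 2882 = 1543; ΔP = 10.63 − 6 = 4.63.
Midpoints: P̄ = 8.32, Q̄ = 3653.5.
ε_s = (ΔQ/ΔP)(P̄/Q̄) = (1543/4.63)(8.32/3653.5).

0.76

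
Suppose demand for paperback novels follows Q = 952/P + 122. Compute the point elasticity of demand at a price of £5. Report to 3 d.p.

-0.609

At P = 5, Q = 312.400.
dQ/dP = −952/P² = -38.080.
ε = (dQ/dP)(P/Q) = (-38.080)(5/312.400).
|ε| < 1, so demand is inelastic at this price.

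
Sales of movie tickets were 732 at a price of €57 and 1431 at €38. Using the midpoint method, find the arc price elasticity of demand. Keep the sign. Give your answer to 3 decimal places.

ΔQ = 1431 − 732 = 699; ΔP = 38 − 57 = -19.
Midpoints: P̄ = 47.50, Q̄ = 1081.5.
ε = (ΔQ/ΔP)(P̄/Q̄) = (699/-19)(47.50/1081.5).

-1.616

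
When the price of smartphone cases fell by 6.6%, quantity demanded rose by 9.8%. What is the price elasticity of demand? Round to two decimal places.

ε = %ΔQ / %ΔP = (9.8)/(-6.6) = -1.485.

-1.48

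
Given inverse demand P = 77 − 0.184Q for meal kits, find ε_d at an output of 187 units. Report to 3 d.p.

At Q = 187, P = 77 − 0.184(187) = 42.59.
dP/dQ = −0.184, so dQ/dP = 1/(−0.184) = -5.435.
ε = (dQ/dP)(P/Q) = (-5.435)(42.59/187).

-1.238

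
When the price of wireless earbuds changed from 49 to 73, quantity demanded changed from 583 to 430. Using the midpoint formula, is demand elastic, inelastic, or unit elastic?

inelastic

Arc ε ≈ -0.768.
|ε| = 0.77 < 1.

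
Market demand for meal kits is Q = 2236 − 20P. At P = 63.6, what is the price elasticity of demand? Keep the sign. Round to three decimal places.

At P = 63.6, Q = 964.
dQ/dP = −20.
ε = (dQ/dP)(P/Q) = (-20)(63.6/964).

-1.320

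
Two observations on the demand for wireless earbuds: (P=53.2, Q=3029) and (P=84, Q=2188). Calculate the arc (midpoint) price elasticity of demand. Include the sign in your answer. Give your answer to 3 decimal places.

-0.718

ΔQ = 2188 − 3029 = -841; ΔP = 84 − 53.2 = 30.8.
Midpoints: P̄ = 68.60, Q̄ = 2608.5.
ε = (ΔQ/ΔP)(P̄/Q̄) = (-841/30.8)(68.60/2608.5).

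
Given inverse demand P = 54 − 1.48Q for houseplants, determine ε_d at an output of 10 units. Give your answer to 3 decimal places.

At Q = 10, P = 54 − 1.48(10) = 39.20.
dP/dQ = −1.48, so dQ/dP = 1/(−1.48) = -0.676.
ε = (dQ/dP)(P/Q) = (-0.676)(39.20/10).

-2.649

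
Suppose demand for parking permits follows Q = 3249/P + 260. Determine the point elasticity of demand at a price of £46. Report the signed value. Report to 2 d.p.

At P = 46, Q = 330.630.
dQ/dP = −3249/P² = -1.535.
ε = (dQ/dP)(P/Q) = (-1.535)(46/330.630).
|ε| < 1, so demand is inelastic at this price.

-0.21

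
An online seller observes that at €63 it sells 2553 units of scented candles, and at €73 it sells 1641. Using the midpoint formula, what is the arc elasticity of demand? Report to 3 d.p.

-2.957

ΔQ = 1641 − 2553 = -912; ΔP = 73 − 63 = 10.
Midpoints: P̄ = 68.00, Q̄ = 2097.0.
ε = (ΔQ/ΔP)(P̄/Q̄) = (-912/10)(68.00/2097.0).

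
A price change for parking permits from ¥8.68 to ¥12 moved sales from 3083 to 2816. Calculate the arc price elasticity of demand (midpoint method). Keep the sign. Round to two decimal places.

-0.28

ΔQ = 2816 − 3083 = -267; ΔP = 12 − 8.68 = 3.32.
Midpoints: P̄ = 10.34, Q̄ = 2949.5.
ε = (ΔQ/ΔP)(P̄/Q̄) = (-267/3.32)(10.34/2949.5).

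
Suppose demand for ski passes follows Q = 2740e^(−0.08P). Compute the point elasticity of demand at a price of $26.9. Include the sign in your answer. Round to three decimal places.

-2.152

At P = 26.9, Q = 318.529.
dQ/dP = −0.08·2740e^(−0.08P) = −0.08Q = -25.482.
ε = (dQ/dP)(P/Q) = (-25.482)(26.9/318.529).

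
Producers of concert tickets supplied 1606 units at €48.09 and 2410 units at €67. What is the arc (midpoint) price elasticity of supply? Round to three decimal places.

1.218

ΔQ = 2410 − 1606 = 804; ΔP = 67 − 48.09 = 18.91.
Midpoints: P̄ = 57.55, Q̄ = 2008.0.
ε_s = (ΔQ/ΔP)(P̄/Q̄) = (804/18.91)(57.55/2008.0).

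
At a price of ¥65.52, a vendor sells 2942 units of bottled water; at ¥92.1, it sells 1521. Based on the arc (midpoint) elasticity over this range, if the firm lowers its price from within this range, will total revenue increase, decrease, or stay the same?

Arc ε = (-1421/26.58)(78.81/2231.5) ≈ -1.888.
|ε| = 1.89 > 1, so demand is elastic. A price cut therefore raises total revenue.

increase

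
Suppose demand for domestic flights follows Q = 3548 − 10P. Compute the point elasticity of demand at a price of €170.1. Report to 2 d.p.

At P = 170.1, Q = 1847.
dQ/dP = −10.
ε = (dQ/dP)(P/Q) = (-10)(170.1/1847).

-0.92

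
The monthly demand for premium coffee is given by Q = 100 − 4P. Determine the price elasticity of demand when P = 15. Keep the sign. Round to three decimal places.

At P = 15, Q = 40.
dQ/dP = −4.
ε = (dQ/dP)(P/Q) = (-4)(15/40).
|ε| > 1, so demand is elastic at this price.

-1.500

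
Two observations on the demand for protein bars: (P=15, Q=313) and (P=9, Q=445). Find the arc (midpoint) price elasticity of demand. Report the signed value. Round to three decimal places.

-0.697

ΔQ = 445 − 313 = 132; ΔP = 9 − 15 = -6.
Midpoints: P̄ = 12.00, Q̄ = 379.0.
ε = (ΔQ/ΔP)(P̄/Q̄) = (132/-6)(12.00/379.0).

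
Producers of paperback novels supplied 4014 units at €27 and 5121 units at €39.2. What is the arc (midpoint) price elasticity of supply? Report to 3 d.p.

0.658

ΔQ = 5121 − 4014 = 1107; ΔP = 39.2 − 27 = 12.2.
Midpoints: P̄ = 33.10, Q̄ = 4567.5.
ε_s = (ΔQ/ΔP)(P̄/Q̄) = (1107/12.2)(33.10/4567.5).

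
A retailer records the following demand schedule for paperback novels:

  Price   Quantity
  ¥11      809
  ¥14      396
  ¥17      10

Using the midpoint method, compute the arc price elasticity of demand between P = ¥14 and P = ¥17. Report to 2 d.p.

At P = 14, Q = 396; at P = 17, Q = 10.
ΔQ = -386, ΔP = 3. Midpoints: P̄ = 15.50, Q̄ = 203.0.
ε = (ΔQ/ΔP)(P̄/Q̄) = (-386/3)(15.50/203.0).

-9.82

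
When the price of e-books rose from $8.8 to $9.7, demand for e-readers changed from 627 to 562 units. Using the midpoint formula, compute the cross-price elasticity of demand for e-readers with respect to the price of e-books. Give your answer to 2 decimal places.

-1.12

ΔQ_x = 562 − 627 = -65; ΔP_y = 9.7 − 8.8 = 0.9.
Midpoints: P̄_y = 9.25, Q̄_x = 594.5.
ε_xy = (ΔQ_x/ΔP_y)(P̄_y/Q̄_x) = (-65/0.9)(9.25/594.5).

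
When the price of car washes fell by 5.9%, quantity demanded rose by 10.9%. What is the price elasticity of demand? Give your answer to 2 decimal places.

ε = %ΔQ / %ΔP = (10.9)/(-5.9) = -1.847.

-1.85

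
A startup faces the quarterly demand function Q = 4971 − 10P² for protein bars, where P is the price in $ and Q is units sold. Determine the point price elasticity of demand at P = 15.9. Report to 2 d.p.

At P = 15.9, Q = 2442.900.
dQ/dP = −20P = -318.
ε = (dQ/dP)(P/Q) = (-318)(15.9/2442.900).
|ε| > 1, so demand is elastic at this price.

-2.07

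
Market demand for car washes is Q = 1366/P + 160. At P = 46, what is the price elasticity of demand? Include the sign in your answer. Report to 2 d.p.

At P = 46, Q = 189.696.
dQ/dP = −1366/P² = -0.646.
ε = (dQ/dP)(P/Q) = (-0.646)(46/189.696).

-0.16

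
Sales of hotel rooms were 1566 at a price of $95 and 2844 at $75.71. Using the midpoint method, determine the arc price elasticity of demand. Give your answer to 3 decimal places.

ΔQ = 2844 − 1566 = 1278; ΔP = 75.71 − 95 = -19.29.
Midpoints: P̄ = 85.35, Q̄ = 2205.0.
ε = (ΔQ/ΔP)(P̄/Q̄) = (1278/-19.29)(85.35/2205.0).

-2.565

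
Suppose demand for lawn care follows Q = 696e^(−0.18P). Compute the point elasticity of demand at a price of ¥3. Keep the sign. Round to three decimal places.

-0.540

At P = 3, Q = 405.593.
dQ/dP = −0.18·696e^(−0.18P) = −0.18Q = -73.007.
ε = (dQ/dP)(P/Q) = (-73.007)(3/405.593).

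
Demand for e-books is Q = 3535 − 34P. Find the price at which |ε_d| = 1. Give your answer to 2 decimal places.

For linear demand Q = a − bP, ε = −bP/(a − bP). |ε| = 1 when bP = a − bP, i.e. P = a/(2b).
P = 3535/(2·34) = 3535/68 = 51.9853.

51.99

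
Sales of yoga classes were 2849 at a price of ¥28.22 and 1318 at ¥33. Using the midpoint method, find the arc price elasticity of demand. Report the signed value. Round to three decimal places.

ΔQ = 1318 − 2849 = -1531; ΔP = 33 − 28.22 = 4.78.
Midpoints: P̄ = 30.61, Q̄ = 2083.5.
ε = (ΔQ/ΔP)(P̄/Q̄) = (-1531/4.78)(30.61/2083.5).

-4.706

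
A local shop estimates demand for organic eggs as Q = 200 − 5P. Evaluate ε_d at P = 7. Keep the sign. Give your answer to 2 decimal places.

-0.21

At P = 7, Q = 165.
dQ/dP = −5.
ε = (dQ/dP)(P/Q) = (-5)(7/165).
|ε| < 1, so demand is inelastic at this price.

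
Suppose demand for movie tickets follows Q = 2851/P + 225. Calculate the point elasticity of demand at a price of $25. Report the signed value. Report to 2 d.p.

-0.34

At P = 25, Q = 339.040.
dQ/dP = −2851/P² = -4.562.
ε = (dQ/dP)(P/Q) = (-4.562)(25/339.040).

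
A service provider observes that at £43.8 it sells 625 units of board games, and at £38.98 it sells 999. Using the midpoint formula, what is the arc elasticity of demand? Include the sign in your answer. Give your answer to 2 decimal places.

ΔQ = 999 − 625 = 374; ΔP = 38.98 − 43.8 = -4.82.
Midpoints: P̄ = 41.39, Q̄ = 812.0.
ε = (ΔQ/ΔP)(P̄/Q̄) = (374/-4.82)(41.39/812.0).

-3.96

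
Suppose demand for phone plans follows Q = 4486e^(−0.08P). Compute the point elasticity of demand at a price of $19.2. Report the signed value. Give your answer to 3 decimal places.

-1.536

At P = 19.2, Q = 965.568.
dQ/dP = −0.08·4486e^(−0.08P) = −0.08Q = -77.245.
ε = (dQ/dP)(P/Q) = (-77.245)(19.2/965.568).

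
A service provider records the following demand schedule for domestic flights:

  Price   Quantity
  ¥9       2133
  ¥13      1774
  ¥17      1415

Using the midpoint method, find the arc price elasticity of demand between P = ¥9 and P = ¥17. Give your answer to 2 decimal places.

At P = 9, Q = 2133; at P = 17, Q = 1415.
ΔQ = -718, ΔP = 8. Midpoints: P̄ = 13.00, Q̄ = 1774.0.
ε = (ΔQ/ΔP)(P̄/Q̄) = (-718/8)(13.00/1774.0).

-0.66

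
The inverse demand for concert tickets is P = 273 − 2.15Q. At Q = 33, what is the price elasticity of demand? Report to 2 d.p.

-2.85

At Q = 33, P = 273 − 2.15(33) = 202.05.
dP/dQ = −2.15, so dQ/dP = 1/(−2.15) = -0.465.
ε = (dQ/dP)(P/Q) = (-0.465)(202.05/33).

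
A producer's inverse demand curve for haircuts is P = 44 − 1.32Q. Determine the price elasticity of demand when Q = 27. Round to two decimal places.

At Q = 27, P = 44 − 1.32(27) = 8.36.
dP/dQ = −1.32, so dQ/dP = 1/(−1.32) = -0.758.
ε = (dQ/dP)(P/Q) = (-0.758)(8.36/27).

-0.23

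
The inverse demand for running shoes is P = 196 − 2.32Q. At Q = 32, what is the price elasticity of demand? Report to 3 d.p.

-1.640

At Q = 32, P = 196 − 2.32(32) = 121.76.
dP/dQ = −2.32, so dQ/dP = 1/(−2.32) = -0.431.
ε = (dQ/dP)(P/Q) = (-0.431)(121.76/32).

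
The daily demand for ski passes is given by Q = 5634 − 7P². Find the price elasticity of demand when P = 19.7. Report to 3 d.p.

At P = 19.7, Q = 2917.370.
dQ/dP = −14P = -275.800.
ε = (dQ/dP)(P/Q) = (-275.800)(19.7/2917.370).

-1.862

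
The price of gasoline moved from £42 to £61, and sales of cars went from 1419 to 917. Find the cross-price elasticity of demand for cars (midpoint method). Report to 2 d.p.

-1.16

ΔQ_x = 917 − 1419 = -502; ΔP_y = 61 − 42 = 19.
Midpoints: P̄_y = 51.50, Q̄_x = 1168.0.
ε_xy = (ΔQ_x/ΔP_y)(P̄_y/Q̄_x) = (-502/19)(51.50/1168.0).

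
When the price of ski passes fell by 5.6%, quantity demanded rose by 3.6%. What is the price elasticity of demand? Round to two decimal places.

ε = %ΔQ / %ΔP = (3.6)/(-5.6) = -0.643.

-0.64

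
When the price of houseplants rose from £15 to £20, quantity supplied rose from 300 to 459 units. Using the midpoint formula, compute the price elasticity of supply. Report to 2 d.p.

1.47

ΔQ = 459 − 300 = 159; ΔP = 20 − 15 = 5.
Midpoints: P̄ = 17.50, Q̄ = 379.5.
ε_s = (ΔQ/ΔP)(P̄/Q̄) = (159/5)(17.50/379.5).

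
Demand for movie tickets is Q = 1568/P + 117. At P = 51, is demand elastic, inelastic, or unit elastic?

inelastic

Q = 147.745, dQ/dP = -0.603.
ε = (dQ/dP)(P/Q) ≈ -0.208.
|ε| = 0.21 < 1.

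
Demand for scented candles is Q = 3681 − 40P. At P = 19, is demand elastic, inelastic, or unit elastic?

inelastic

Q = 2921, dQ/dP = -40.
ε = (dQ/dP)(P/Q) ≈ -0.260.
|ε| = 0.26 < 1.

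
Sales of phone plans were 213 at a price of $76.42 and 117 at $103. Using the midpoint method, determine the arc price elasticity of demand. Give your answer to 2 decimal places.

ΔQ = 117 − 213 = -96; ΔP = 103 − 76.42 = 26.58.
Midpoints: P̄ = 89.71, Q̄ = 165.0.
ε = (ΔQ/ΔP)(P̄/Q̄) = (-96/26.58)(89.71/165.0).

-1.96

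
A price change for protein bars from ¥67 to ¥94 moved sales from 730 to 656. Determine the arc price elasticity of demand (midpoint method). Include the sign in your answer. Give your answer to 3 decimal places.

-0.318

ΔQ = 656 − 730 = -74; ΔP = 94 − 67 = 27.
Midpoints: P̄ = 80.50, Q̄ = 693.0.
ε = (ΔQ/ΔP)(P̄/Q̄) = (-74/27)(80.50/693.0).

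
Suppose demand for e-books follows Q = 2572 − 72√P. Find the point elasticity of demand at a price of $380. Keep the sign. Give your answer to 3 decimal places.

At P = 380, Q = 1168.462.
dQ/dP = −72/(2√P) = -1.847.
ε = (dQ/dP)(P/Q) = (-1.847)(380/1168.462).

-0.601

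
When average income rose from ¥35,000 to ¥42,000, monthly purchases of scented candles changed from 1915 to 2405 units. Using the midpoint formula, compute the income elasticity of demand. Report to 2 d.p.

1.25

ΔQ = 490, ΔI = 7000. Midpoints: Ī = 38,500, Q̄ = 2160.0.
ε_I = (ΔQ/ΔI)(Ī/Q̄) = (490/7000)(38500/2160.0).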